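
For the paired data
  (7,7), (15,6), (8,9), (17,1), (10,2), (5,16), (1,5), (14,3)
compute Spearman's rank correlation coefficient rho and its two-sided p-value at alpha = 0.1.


Step 1: Rank x and y separately (midranks; no ties here).
rank(x): 7->3, 15->7, 8->4, 17->8, 10->5, 5->2, 1->1, 14->6
rank(y): 7->6, 6->5, 9->7, 1->1, 2->2, 16->8, 5->4, 3->3
Step 2: d_i = R_x(i) - R_y(i); compute d_i^2.
  (3-6)^2=9, (7-5)^2=4, (4-7)^2=9, (8-1)^2=49, (5-2)^2=9, (2-8)^2=36, (1-4)^2=9, (6-3)^2=9
sum(d^2) = 134.
Step 3: rho = 1 - 6*134 / (8*(8^2 - 1)) = 1 - 804/504 = -0.595238.
Step 4: Under H0, t = rho * sqrt((n-2)/(1-rho^2)) = -1.8145 ~ t(6).
Step 5: Two-sided p-value from the t-distribution with 6 df = 0.119530.
Step 6: alpha = 0.1. fail to reject H0.

rho = -0.5952, p = 0.119530, fail to reject H0 at alpha = 0.1.


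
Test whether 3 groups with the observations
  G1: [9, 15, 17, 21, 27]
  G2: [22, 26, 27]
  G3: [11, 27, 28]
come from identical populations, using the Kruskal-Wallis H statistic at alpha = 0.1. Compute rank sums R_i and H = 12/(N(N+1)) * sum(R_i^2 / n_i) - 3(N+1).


Step 1: Combine all N = 11 observations and assign midranks.
sorted (value, group, rank): (9,G1,1), (11,G3,2), (15,G1,3), (17,G1,4), (21,G1,5), (22,G2,6), (26,G2,7), (27,G1,9), (27,G2,9), (27,G3,9), (28,G3,11)
Step 2: Sum ranks within each group.
R_1 = 22 (n_1 = 5)
R_2 = 22 (n_2 = 3)
R_3 = 22 (n_3 = 3)
Step 3: H = 12/(N(N+1)) * sum(R_i^2/n_i) - 3(N+1)
     = 12/(11*12) * (22^2/5 + 22^2/3 + 22^2/3) - 3*12
     = 0.090909 * 419.467 - 36
     = 2.133333.
Step 4: Ties present; correction factor C = 1 - 24/(11^3 - 11) = 0.981818. Corrected H = 2.133333 / 0.981818 = 2.172840.
Step 5: Under H0, H ~ chi^2(2); p-value = 0.337422.
Step 6: alpha = 0.1. fail to reject H0.

H = 2.1728, df = 2, p = 0.337422, fail to reject H0.


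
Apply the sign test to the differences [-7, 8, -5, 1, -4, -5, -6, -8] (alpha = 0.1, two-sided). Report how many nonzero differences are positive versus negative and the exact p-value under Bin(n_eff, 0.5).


Step 1: Discard zero differences. Original n = 8; n_eff = number of nonzero differences = 8.
Nonzero differences (with sign): -7, +8, -5, +1, -4, -5, -6, -8
Step 2: Count signs: positive = 2, negative = 6.
Step 3: Under H0: P(positive) = 0.5, so the number of positives S ~ Bin(8, 0.5).
Step 4: Two-sided exact p-value = sum of Bin(8,0.5) probabilities at or below the observed probability = 0.289062.
Step 5: alpha = 0.1. fail to reject H0.

n_eff = 8, pos = 2, neg = 6, p = 0.289062, fail to reject H0.


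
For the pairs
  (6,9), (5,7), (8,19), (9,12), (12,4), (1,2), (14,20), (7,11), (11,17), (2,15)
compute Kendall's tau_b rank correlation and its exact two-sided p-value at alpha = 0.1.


Step 1: Enumerate the 45 unordered pairs (i,j) with i<j and classify each by sign(x_j-x_i) * sign(y_j-y_i).
  (1,2):dx=-1,dy=-2->C; (1,3):dx=+2,dy=+10->C; (1,4):dx=+3,dy=+3->C; (1,5):dx=+6,dy=-5->D
  (1,6):dx=-5,dy=-7->C; (1,7):dx=+8,dy=+11->C; (1,8):dx=+1,dy=+2->C; (1,9):dx=+5,dy=+8->C
  (1,10):dx=-4,dy=+6->D; (2,3):dx=+3,dy=+12->C; (2,4):dx=+4,dy=+5->C; (2,5):dx=+7,dy=-3->D
  (2,6):dx=-4,dy=-5->C; (2,7):dx=+9,dy=+13->C; (2,8):dx=+2,dy=+4->C; (2,9):dx=+6,dy=+10->C
  (2,10):dx=-3,dy=+8->D; (3,4):dx=+1,dy=-7->D; (3,5):dx=+4,dy=-15->D; (3,6):dx=-7,dy=-17->C
  (3,7):dx=+6,dy=+1->C; (3,8):dx=-1,dy=-8->C; (3,9):dx=+3,dy=-2->D; (3,10):dx=-6,dy=-4->C
  (4,5):dx=+3,dy=-8->D; (4,6):dx=-8,dy=-10->C; (4,7):dx=+5,dy=+8->C; (4,8):dx=-2,dy=-1->C
  (4,9):dx=+2,dy=+5->C; (4,10):dx=-7,dy=+3->D; (5,6):dx=-11,dy=-2->C; (5,7):dx=+2,dy=+16->C
  (5,8):dx=-5,dy=+7->D; (5,9):dx=-1,dy=+13->D; (5,10):dx=-10,dy=+11->D; (6,7):dx=+13,dy=+18->C
  (6,8):dx=+6,dy=+9->C; (6,9):dx=+10,dy=+15->C; (6,10):dx=+1,dy=+13->C; (7,8):dx=-7,dy=-9->C
  (7,9):dx=-3,dy=-3->C; (7,10):dx=-12,dy=-5->C; (8,9):dx=+4,dy=+6->C; (8,10):dx=-5,dy=+4->D
  (9,10):dx=-9,dy=-2->C
Step 2: C = 32, D = 13, total pairs = 45.
Step 3: tau = (C - D)/(n(n-1)/2) = (32 - 13)/45 = 0.422222.
Step 4: Exact two-sided p-value (enumerate n! = 3628800 permutations of y under H0): p = 0.108313.
Step 5: alpha = 0.1. fail to reject H0.

tau_b = 0.4222 (C=32, D=13), p = 0.108313, fail to reject H0.


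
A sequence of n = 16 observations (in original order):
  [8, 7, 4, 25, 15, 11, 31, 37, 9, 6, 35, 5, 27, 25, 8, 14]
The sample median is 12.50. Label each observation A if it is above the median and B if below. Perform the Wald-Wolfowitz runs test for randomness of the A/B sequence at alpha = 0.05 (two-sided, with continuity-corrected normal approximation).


Step 1: Compute median = 12.50; label A = above, B = below.
Labels in order: BBBAABAABBABAABA  (n_A = 8, n_B = 8)
Step 2: Count runs R = 10.
Step 3: Under H0 (random ordering), E[R] = 2*n_A*n_B/(n_A+n_B) + 1 = 2*8*8/16 + 1 = 9.0000.
        Var[R] = 2*n_A*n_B*(2*n_A*n_B - n_A - n_B) / ((n_A+n_B)^2 * (n_A+n_B-1)) = 14336/3840 = 3.7333.
        SD[R] = 1.9322.
Step 4: Continuity-corrected z = (R - 0.5 - E[R]) / SD[R] = (10 - 0.5 - 9.0000) / 1.9322 = 0.2588.
Step 5: Two-sided p-value via normal approximation = 2*(1 - Phi(|z|)) = 0.795809.
Step 6: alpha = 0.05. fail to reject H0.

R = 10, z = 0.2588, p = 0.795809, fail to reject H0.


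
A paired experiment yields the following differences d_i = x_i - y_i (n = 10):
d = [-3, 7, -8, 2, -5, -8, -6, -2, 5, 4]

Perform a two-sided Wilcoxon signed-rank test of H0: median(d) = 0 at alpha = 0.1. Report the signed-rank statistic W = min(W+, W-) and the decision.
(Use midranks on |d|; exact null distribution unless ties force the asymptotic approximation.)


Step 1: Drop any zero differences (none here) and take |d_i|.
|d| = [3, 7, 8, 2, 5, 8, 6, 2, 5, 4]
Step 2: Midrank |d_i| (ties get averaged ranks).
ranks: |3|->3, |7|->8, |8|->9.5, |2|->1.5, |5|->5.5, |8|->9.5, |6|->7, |2|->1.5, |5|->5.5, |4|->4
Step 3: Attach original signs; sum ranks with positive sign and with negative sign.
W+ = 8 + 1.5 + 5.5 + 4 = 19
W- = 3 + 9.5 + 5.5 + 9.5 + 7 + 1.5 = 36
(Check: W+ + W- = 55 should equal n(n+1)/2 = 55.)
Step 4: Test statistic W = min(W+, W-) = 19.
Step 5: Ties in |d|, so use the tie-corrected normal approximation.
        E[W] = n(n+1)/4 = 10*11/4 = 27.5.
        Tie groups: |d|=2 (t=2), |d|=5 (t=2), |d|=8 (t=2); sum(t^3 - t) = 18.
        Var[W] = n(n+1)(2n+1)/24 - sum(t^3-t)/48 = 2310/24 - 18/48 = 95.875.
        z = (W - E[W]) / sqrt(Var[W]) = (19 - 27.5) / 9.7916 = -0.8681.
        Two-sided p = 2*Phi(z) = 0.385343.
Step 6: alpha = 0.1. fail to reject H0.

W+ = 19, W- = 36, W = min = 19, p = 0.385343, fail to reject H0.


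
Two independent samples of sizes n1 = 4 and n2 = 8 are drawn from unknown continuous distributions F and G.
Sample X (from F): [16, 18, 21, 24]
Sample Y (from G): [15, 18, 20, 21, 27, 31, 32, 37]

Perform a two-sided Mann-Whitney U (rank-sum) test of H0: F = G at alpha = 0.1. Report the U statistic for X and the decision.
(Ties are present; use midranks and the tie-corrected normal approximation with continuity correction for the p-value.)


Step 1: Combine and sort all 12 observations; assign midranks.
sorted (value, group): (15,Y), (16,X), (18,X), (18,Y), (20,Y), (21,X), (21,Y), (24,X), (27,Y), (31,Y), (32,Y), (37,Y)
ranks: 15->1, 16->2, 18->3.5, 18->3.5, 20->5, 21->6.5, 21->6.5, 24->8, 27->9, 31->10, 32->11, 37->12
Step 2: Rank sum for X: R1 = 2 + 3.5 + 6.5 + 8 = 20.
Step 3: U_X = R1 - n1(n1+1)/2 = 20 - 4*5/2 = 20 - 10 = 10.
       U_Y = n1*n2 - U_X = 32 - 10 = 22.
Step 4: Ties are present, so use the tie-corrected normal approximation (with continuity correction) for the p-value.
Step 5: p-value = 0.348547; compare to alpha = 0.1. fail to reject H0.

U_X = 10, p = 0.348547, fail to reject H0 at alpha = 0.1.


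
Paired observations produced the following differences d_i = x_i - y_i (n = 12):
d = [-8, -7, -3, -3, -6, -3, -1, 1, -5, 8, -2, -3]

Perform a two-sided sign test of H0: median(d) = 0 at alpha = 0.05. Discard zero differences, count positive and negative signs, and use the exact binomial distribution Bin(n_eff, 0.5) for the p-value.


Step 1: Discard zero differences. Original n = 12; n_eff = number of nonzero differences = 12.
Nonzero differences (with sign): -8, -7, -3, -3, -6, -3, -1, +1, -5, +8, -2, -3
Step 2: Count signs: positive = 2, negative = 10.
Step 3: Under H0: P(positive) = 0.5, so the number of positives S ~ Bin(12, 0.5).
Step 4: Two-sided exact p-value = sum of Bin(12,0.5) probabilities at or below the observed probability = 0.038574.
Step 5: alpha = 0.05. reject H0.

n_eff = 12, pos = 2, neg = 10, p = 0.038574, reject H0.


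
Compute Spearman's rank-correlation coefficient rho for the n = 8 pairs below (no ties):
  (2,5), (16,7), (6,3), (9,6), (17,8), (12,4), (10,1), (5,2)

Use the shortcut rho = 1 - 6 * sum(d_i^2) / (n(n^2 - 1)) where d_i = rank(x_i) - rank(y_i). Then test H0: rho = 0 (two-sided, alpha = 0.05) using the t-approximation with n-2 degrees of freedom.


Step 1: Rank x and y separately (midranks; no ties here).
rank(x): 2->1, 16->7, 6->3, 9->4, 17->8, 12->6, 10->5, 5->2
rank(y): 5->5, 7->7, 3->3, 6->6, 8->8, 4->4, 1->1, 2->2
Step 2: d_i = R_x(i) - R_y(i); compute d_i^2.
  (1-5)^2=16, (7-7)^2=0, (3-3)^2=0, (4-6)^2=4, (8-8)^2=0, (6-4)^2=4, (5-1)^2=16, (2-2)^2=0
sum(d^2) = 40.
Step 3: rho = 1 - 6*40 / (8*(8^2 - 1)) = 1 - 240/504 = 0.523810.
Step 4: Under H0, t = rho * sqrt((n-2)/(1-rho^2)) = 1.5062 ~ t(6).
Step 5: Two-sided p-value from the t-distribution with 6 df = 0.182721.
Step 6: alpha = 0.05. fail to reject H0.

rho = 0.5238, p = 0.182721, fail to reject H0 at alpha = 0.05.


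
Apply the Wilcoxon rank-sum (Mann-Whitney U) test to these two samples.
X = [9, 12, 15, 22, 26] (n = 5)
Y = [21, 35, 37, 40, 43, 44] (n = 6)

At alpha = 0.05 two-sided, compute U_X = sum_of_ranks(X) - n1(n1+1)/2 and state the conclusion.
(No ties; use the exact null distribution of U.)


Step 1: Combine and sort all 11 observations; assign midranks.
sorted (value, group): (9,X), (12,X), (15,X), (21,Y), (22,X), (26,X), (35,Y), (37,Y), (40,Y), (43,Y), (44,Y)
ranks: 9->1, 12->2, 15->3, 21->4, 22->5, 26->6, 35->7, 37->8, 40->9, 43->10, 44->11
Step 2: Rank sum for X: R1 = 1 + 2 + 3 + 5 + 6 = 17.
Step 3: U_X = R1 - n1(n1+1)/2 = 17 - 5*6/2 = 17 - 15 = 2.
       U_Y = n1*n2 - U_X = 30 - 2 = 28.
Step 4: No ties, so the exact null distribution of U (based on enumerating the C(11,5) = 462 equally likely rank assignments) gives the two-sided p-value.
Step 5: p-value = 0.017316; compare to alpha = 0.05. reject H0.

U_X = 2, p = 0.017316, reject H0 at alpha = 0.05.


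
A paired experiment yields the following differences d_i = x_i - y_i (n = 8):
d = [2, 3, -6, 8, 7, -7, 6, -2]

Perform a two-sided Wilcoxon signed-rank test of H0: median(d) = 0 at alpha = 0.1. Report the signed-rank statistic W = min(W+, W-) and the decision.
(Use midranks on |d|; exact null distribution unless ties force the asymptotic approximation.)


Step 1: Drop any zero differences (none here) and take |d_i|.
|d| = [2, 3, 6, 8, 7, 7, 6, 2]
Step 2: Midrank |d_i| (ties get averaged ranks).
ranks: |2|->1.5, |3|->3, |6|->4.5, |8|->8, |7|->6.5, |7|->6.5, |6|->4.5, |2|->1.5
Step 3: Attach original signs; sum ranks with positive sign and with negative sign.
W+ = 1.5 + 3 + 8 + 6.5 + 4.5 = 23.5
W- = 4.5 + 6.5 + 1.5 = 12.5
(Check: W+ + W- = 36 should equal n(n+1)/2 = 36.)
Step 4: Test statistic W = min(W+, W-) = 12.5.
Step 5: Ties in |d|, so use the tie-corrected normal approximation.
        E[W] = n(n+1)/4 = 8*9/4 = 18.
        Tie groups: |d|=2 (t=2), |d|=6 (t=2), |d|=7 (t=2); sum(t^3 - t) = 18.
        Var[W] = n(n+1)(2n+1)/24 - sum(t^3-t)/48 = 1224/24 - 18/48 = 50.625.
        z = (W - E[W]) / sqrt(Var[W]) = (12.5 - 18) / 7.1151 = -0.7730.
        Two-sided p = 2*Phi(z) = 0.439522.
Step 6: alpha = 0.1. fail to reject H0.

W+ = 23.5, W- = 12.5, W = min = 12.5, p = 0.439522, fail to reject H0.


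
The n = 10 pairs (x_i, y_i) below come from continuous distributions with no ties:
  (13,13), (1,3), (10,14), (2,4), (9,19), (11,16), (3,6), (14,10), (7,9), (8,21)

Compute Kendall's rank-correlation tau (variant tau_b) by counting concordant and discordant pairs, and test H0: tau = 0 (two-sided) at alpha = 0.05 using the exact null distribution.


Step 1: Enumerate the 45 unordered pairs (i,j) with i<j and classify each by sign(x_j-x_i) * sign(y_j-y_i).
  (1,2):dx=-12,dy=-10->C; (1,3):dx=-3,dy=+1->D; (1,4):dx=-11,dy=-9->C; (1,5):dx=-4,dy=+6->D
  (1,6):dx=-2,dy=+3->D; (1,7):dx=-10,dy=-7->C; (1,8):dx=+1,dy=-3->D; (1,9):dx=-6,dy=-4->C
  (1,10):dx=-5,dy=+8->D; (2,3):dx=+9,dy=+11->C; (2,4):dx=+1,dy=+1->C; (2,5):dx=+8,dy=+16->C
  (2,6):dx=+10,dy=+13->C; (2,7):dx=+2,dy=+3->C; (2,8):dx=+13,dy=+7->C; (2,9):dx=+6,dy=+6->C
  (2,10):dx=+7,dy=+18->C; (3,4):dx=-8,dy=-10->C; (3,5):dx=-1,dy=+5->D; (3,6):dx=+1,dy=+2->C
  (3,7):dx=-7,dy=-8->C; (3,8):dx=+4,dy=-4->D; (3,9):dx=-3,dy=-5->C; (3,10):dx=-2,dy=+7->D
  (4,5):dx=+7,dy=+15->C; (4,6):dx=+9,dy=+12->C; (4,7):dx=+1,dy=+2->C; (4,8):dx=+12,dy=+6->C
  (4,9):dx=+5,dy=+5->C; (4,10):dx=+6,dy=+17->C; (5,6):dx=+2,dy=-3->D; (5,7):dx=-6,dy=-13->C
  (5,8):dx=+5,dy=-9->D; (5,9):dx=-2,dy=-10->C; (5,10):dx=-1,dy=+2->D; (6,7):dx=-8,dy=-10->C
  (6,8):dx=+3,dy=-6->D; (6,9):dx=-4,dy=-7->C; (6,10):dx=-3,dy=+5->D; (7,8):dx=+11,dy=+4->C
  (7,9):dx=+4,dy=+3->C; (7,10):dx=+5,dy=+15->C; (8,9):dx=-7,dy=-1->C; (8,10):dx=-6,dy=+11->D
  (9,10):dx=+1,dy=+12->C
Step 2: C = 31, D = 14, total pairs = 45.
Step 3: tau = (C - D)/(n(n-1)/2) = (31 - 14)/45 = 0.377778.
Step 4: Exact two-sided p-value (enumerate n! = 3628800 permutations of y under H0): p = 0.155742.
Step 5: alpha = 0.05. fail to reject H0.

tau_b = 0.3778 (C=31, D=14), p = 0.155742, fail to reject H0.


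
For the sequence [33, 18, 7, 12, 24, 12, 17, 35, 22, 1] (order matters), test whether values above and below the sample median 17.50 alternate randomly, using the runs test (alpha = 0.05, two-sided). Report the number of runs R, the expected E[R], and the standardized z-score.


Step 1: Compute median = 17.50; label A = above, B = below.
Labels in order: AABBABBAAB  (n_A = 5, n_B = 5)
Step 2: Count runs R = 6.
Step 3: Under H0 (random ordering), E[R] = 2*n_A*n_B/(n_A+n_B) + 1 = 2*5*5/10 + 1 = 6.0000.
        Var[R] = 2*n_A*n_B*(2*n_A*n_B - n_A - n_B) / ((n_A+n_B)^2 * (n_A+n_B-1)) = 2000/900 = 2.2222.
        SD[R] = 1.4907.
Step 4: R = E[R], so z = 0 with no continuity correction.
Step 5: Two-sided p-value via normal approximation = 2*(1 - Phi(|z|)) = 1.000000.
Step 6: alpha = 0.05. fail to reject H0.

R = 6, z = 0.0000, p = 1.000000, fail to reject H0.


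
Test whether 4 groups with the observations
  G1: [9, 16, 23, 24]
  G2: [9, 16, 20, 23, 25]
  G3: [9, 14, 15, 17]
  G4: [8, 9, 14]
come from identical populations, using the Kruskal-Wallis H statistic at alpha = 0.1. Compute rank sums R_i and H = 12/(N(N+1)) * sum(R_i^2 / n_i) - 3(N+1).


Step 1: Combine all N = 16 observations and assign midranks.
sorted (value, group, rank): (8,G4,1), (9,G1,3.5), (9,G2,3.5), (9,G3,3.5), (9,G4,3.5), (14,G3,6.5), (14,G4,6.5), (15,G3,8), (16,G1,9.5), (16,G2,9.5), (17,G3,11), (20,G2,12), (23,G1,13.5), (23,G2,13.5), (24,G1,15), (25,G2,16)
Step 2: Sum ranks within each group.
R_1 = 41.5 (n_1 = 4)
R_2 = 54.5 (n_2 = 5)
R_3 = 29 (n_3 = 4)
R_4 = 11 (n_4 = 3)
Step 3: H = 12/(N(N+1)) * sum(R_i^2/n_i) - 3(N+1)
     = 12/(16*17) * (41.5^2/4 + 54.5^2/5 + 29^2/4 + 11^2/3) - 3*17
     = 0.044118 * 1275.2 - 51
     = 5.258640.
Step 4: Ties present; correction factor C = 1 - 78/(16^3 - 16) = 0.980882. Corrected H = 5.258640 / 0.980882 = 5.361132.
Step 5: Under H0, H ~ chi^2(3); p-value = 0.147184.
Step 6: alpha = 0.1. fail to reject H0.

H = 5.3611, df = 3, p = 0.147184, fail to reject H0.


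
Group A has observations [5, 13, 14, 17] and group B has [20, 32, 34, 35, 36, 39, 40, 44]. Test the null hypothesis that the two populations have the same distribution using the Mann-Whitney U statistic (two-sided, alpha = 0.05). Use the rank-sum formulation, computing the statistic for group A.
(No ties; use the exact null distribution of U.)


Step 1: Combine and sort all 12 observations; assign midranks.
sorted (value, group): (5,X), (13,X), (14,X), (17,X), (20,Y), (32,Y), (34,Y), (35,Y), (36,Y), (39,Y), (40,Y), (44,Y)
ranks: 5->1, 13->2, 14->3, 17->4, 20->5, 32->6, 34->7, 35->8, 36->9, 39->10, 40->11, 44->12
Step 2: Rank sum for X: R1 = 1 + 2 + 3 + 4 = 10.
Step 3: U_X = R1 - n1(n1+1)/2 = 10 - 4*5/2 = 10 - 10 = 0.
       U_Y = n1*n2 - U_X = 32 - 0 = 32.
Step 4: No ties, so the exact null distribution of U (based on enumerating the C(12,4) = 495 equally likely rank assignments) gives the two-sided p-value.
Step 5: p-value = 0.004040; compare to alpha = 0.05. reject H0.

U_X = 0, p = 0.004040, reject H0 at alpha = 0.05.


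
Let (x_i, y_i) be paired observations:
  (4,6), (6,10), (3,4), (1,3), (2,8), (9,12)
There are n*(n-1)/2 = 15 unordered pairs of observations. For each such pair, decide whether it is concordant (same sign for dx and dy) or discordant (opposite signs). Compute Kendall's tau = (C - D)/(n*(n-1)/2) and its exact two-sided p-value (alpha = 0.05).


Step 1: Enumerate the 15 unordered pairs (i,j) with i<j and classify each by sign(x_j-x_i) * sign(y_j-y_i).
  (1,2):dx=+2,dy=+4->C; (1,3):dx=-1,dy=-2->C; (1,4):dx=-3,dy=-3->C; (1,5):dx=-2,dy=+2->D
  (1,6):dx=+5,dy=+6->C; (2,3):dx=-3,dy=-6->C; (2,4):dx=-5,dy=-7->C; (2,5):dx=-4,dy=-2->C
  (2,6):dx=+3,dy=+2->C; (3,4):dx=-2,dy=-1->C; (3,5):dx=-1,dy=+4->D; (3,6):dx=+6,dy=+8->C
  (4,5):dx=+1,dy=+5->C; (4,6):dx=+8,dy=+9->C; (5,6):dx=+7,dy=+4->C
Step 2: C = 13, D = 2, total pairs = 15.
Step 3: tau = (C - D)/(n(n-1)/2) = (13 - 2)/15 = 0.733333.
Step 4: Exact two-sided p-value (enumerate n! = 720 permutations of y under H0): p = 0.055556.
Step 5: alpha = 0.05. fail to reject H0.

tau_b = 0.7333 (C=13, D=2), p = 0.055556, fail to reject H0.


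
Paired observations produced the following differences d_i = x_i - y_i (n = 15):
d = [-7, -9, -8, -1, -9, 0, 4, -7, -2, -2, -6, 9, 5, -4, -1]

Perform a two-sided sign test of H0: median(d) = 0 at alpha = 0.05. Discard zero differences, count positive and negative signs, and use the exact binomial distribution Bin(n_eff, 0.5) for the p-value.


Step 1: Discard zero differences. Original n = 15; n_eff = number of nonzero differences = 14.
Nonzero differences (with sign): -7, -9, -8, -1, -9, +4, -7, -2, -2, -6, +9, +5, -4, -1
Step 2: Count signs: positive = 3, negative = 11.
Step 3: Under H0: P(positive) = 0.5, so the number of positives S ~ Bin(14, 0.5).
Step 4: Two-sided exact p-value = sum of Bin(14,0.5) probabilities at or below the observed probability = 0.057373.
Step 5: alpha = 0.05. fail to reject H0.

n_eff = 14, pos = 3, neg = 11, p = 0.057373, fail to reject H0.


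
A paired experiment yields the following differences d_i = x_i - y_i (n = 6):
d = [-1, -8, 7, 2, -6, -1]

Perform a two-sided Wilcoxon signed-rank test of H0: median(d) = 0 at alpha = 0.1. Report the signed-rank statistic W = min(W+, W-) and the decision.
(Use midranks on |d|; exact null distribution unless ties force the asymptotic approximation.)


Step 1: Drop any zero differences (none here) and take |d_i|.
|d| = [1, 8, 7, 2, 6, 1]
Step 2: Midrank |d_i| (ties get averaged ranks).
ranks: |1|->1.5, |8|->6, |7|->5, |2|->3, |6|->4, |1|->1.5
Step 3: Attach original signs; sum ranks with positive sign and with negative sign.
W+ = 5 + 3 = 8
W- = 1.5 + 6 + 4 + 1.5 = 13
(Check: W+ + W- = 21 should equal n(n+1)/2 = 21.)
Step 4: Test statistic W = min(W+, W-) = 8.
Step 5: Ties in |d|, so use the tie-corrected normal approximation.
        E[W] = n(n+1)/4 = 6*7/4 = 10.5.
        Tie groups: |d|=1 (t=2); sum(t^3 - t) = 6.
        Var[W] = n(n+1)(2n+1)/24 - sum(t^3-t)/48 = 546/24 - 6/48 = 22.625.
        z = (W - E[W]) / sqrt(Var[W]) = (8 - 10.5) / 4.7566 = -0.5256.
        Two-sided p = 2*Phi(z) = 0.599174.
Step 6: alpha = 0.1. fail to reject H0.

W+ = 8, W- = 13, W = min = 8, p = 0.599174, fail to reject H0.


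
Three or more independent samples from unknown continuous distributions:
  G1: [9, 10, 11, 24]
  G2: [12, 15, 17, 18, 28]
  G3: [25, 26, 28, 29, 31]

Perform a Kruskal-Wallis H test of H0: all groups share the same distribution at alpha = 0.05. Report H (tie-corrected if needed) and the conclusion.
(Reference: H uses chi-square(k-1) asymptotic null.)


Step 1: Combine all N = 14 observations and assign midranks.
sorted (value, group, rank): (9,G1,1), (10,G1,2), (11,G1,3), (12,G2,4), (15,G2,5), (17,G2,6), (18,G2,7), (24,G1,8), (25,G3,9), (26,G3,10), (28,G2,11.5), (28,G3,11.5), (29,G3,13), (31,G3,14)
Step 2: Sum ranks within each group.
R_1 = 14 (n_1 = 4)
R_2 = 33.5 (n_2 = 5)
R_3 = 57.5 (n_3 = 5)
Step 3: H = 12/(N(N+1)) * sum(R_i^2/n_i) - 3(N+1)
     = 12/(14*15) * (14^2/4 + 33.5^2/5 + 57.5^2/5) - 3*15
     = 0.057143 * 934.7 - 45
     = 8.411429.
Step 4: Ties present; correction factor C = 1 - 6/(14^3 - 14) = 0.997802. Corrected H = 8.411429 / 0.997802 = 8.429956.
Step 5: Under H0, H ~ chi^2(2); p-value = 0.014773.
Step 6: alpha = 0.05. reject H0.

H = 8.4300, df = 2, p = 0.014773, reject H0.


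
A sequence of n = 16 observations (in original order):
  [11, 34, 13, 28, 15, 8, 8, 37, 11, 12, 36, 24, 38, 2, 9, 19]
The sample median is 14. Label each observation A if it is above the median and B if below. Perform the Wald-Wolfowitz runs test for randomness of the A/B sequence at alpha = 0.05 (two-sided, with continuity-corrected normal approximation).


Step 1: Compute median = 14; label A = above, B = below.
Labels in order: BABAABBABBAAABBA  (n_A = 8, n_B = 8)
Step 2: Count runs R = 10.
Step 3: Under H0 (random ordering), E[R] = 2*n_A*n_B/(n_A+n_B) + 1 = 2*8*8/16 + 1 = 9.0000.
        Var[R] = 2*n_A*n_B*(2*n_A*n_B - n_A - n_B) / ((n_A+n_B)^2 * (n_A+n_B-1)) = 14336/3840 = 3.7333.
        SD[R] = 1.9322.
Step 4: Continuity-corrected z = (R - 0.5 - E[R]) / SD[R] = (10 - 0.5 - 9.0000) / 1.9322 = 0.2588.
Step 5: Two-sided p-value via normal approximation = 2*(1 - Phi(|z|)) = 0.795809.
Step 6: alpha = 0.05. fail to reject H0.

R = 10, z = 0.2588, p = 0.795809, fail to reject H0.


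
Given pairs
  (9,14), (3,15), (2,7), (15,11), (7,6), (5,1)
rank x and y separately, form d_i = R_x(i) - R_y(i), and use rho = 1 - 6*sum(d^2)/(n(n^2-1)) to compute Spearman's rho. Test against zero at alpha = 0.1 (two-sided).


Step 1: Rank x and y separately (midranks; no ties here).
rank(x): 9->5, 3->2, 2->1, 15->6, 7->4, 5->3
rank(y): 14->5, 15->6, 7->3, 11->4, 6->2, 1->1
Step 2: d_i = R_x(i) - R_y(i); compute d_i^2.
  (5-5)^2=0, (2-6)^2=16, (1-3)^2=4, (6-4)^2=4, (4-2)^2=4, (3-1)^2=4
sum(d^2) = 32.
Step 3: rho = 1 - 6*32 / (6*(6^2 - 1)) = 1 - 192/210 = 0.085714.
Step 4: Under H0, t = rho * sqrt((n-2)/(1-rho^2)) = 0.1721 ~ t(4).
Step 5: Two-sided p-value from the t-distribution with 4 df = 0.871743.
Step 6: alpha = 0.1. fail to reject H0.

rho = 0.0857, p = 0.871743, fail to reject H0 at alpha = 0.1.


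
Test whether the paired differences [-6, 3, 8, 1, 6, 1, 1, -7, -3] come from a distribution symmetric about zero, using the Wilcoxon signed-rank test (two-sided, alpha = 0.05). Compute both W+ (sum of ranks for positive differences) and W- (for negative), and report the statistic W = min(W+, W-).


Step 1: Drop any zero differences (none here) and take |d_i|.
|d| = [6, 3, 8, 1, 6, 1, 1, 7, 3]
Step 2: Midrank |d_i| (ties get averaged ranks).
ranks: |6|->6.5, |3|->4.5, |8|->9, |1|->2, |6|->6.5, |1|->2, |1|->2, |7|->8, |3|->4.5
Step 3: Attach original signs; sum ranks with positive sign and with negative sign.
W+ = 4.5 + 9 + 2 + 6.5 + 2 + 2 = 26
W- = 6.5 + 8 + 4.5 = 19
(Check: W+ + W- = 45 should equal n(n+1)/2 = 45.)
Step 4: Test statistic W = min(W+, W-) = 19.
Step 5: Ties in |d|, so use the tie-corrected normal approximation.
        E[W] = n(n+1)/4 = 9*10/4 = 22.5.
        Tie groups: |d|=1 (t=3), |d|=3 (t=2), |d|=6 (t=2); sum(t^3 - t) = 36.
        Var[W] = n(n+1)(2n+1)/24 - sum(t^3-t)/48 = 1710/24 - 36/48 = 70.5.
        z = (W - E[W]) / sqrt(Var[W]) = (19 - 22.5) / 8.3964 = -0.4168.
        Two-sided p = 2*Phi(z) = 0.676793.
Step 6: alpha = 0.05. fail to reject H0.

W+ = 26, W- = 19, W = min = 19, p = 0.676793, fail to reject H0.


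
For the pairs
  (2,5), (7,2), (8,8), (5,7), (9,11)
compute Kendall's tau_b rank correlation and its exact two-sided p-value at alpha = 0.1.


Step 1: Enumerate the 10 unordered pairs (i,j) with i<j and classify each by sign(x_j-x_i) * sign(y_j-y_i).
  (1,2):dx=+5,dy=-3->D; (1,3):dx=+6,dy=+3->C; (1,4):dx=+3,dy=+2->C; (1,5):dx=+7,dy=+6->C
  (2,3):dx=+1,dy=+6->C; (2,4):dx=-2,dy=+5->D; (2,5):dx=+2,dy=+9->C; (3,4):dx=-3,dy=-1->C
  (3,5):dx=+1,dy=+3->C; (4,5):dx=+4,dy=+4->C
Step 2: C = 8, D = 2, total pairs = 10.
Step 3: tau = (C - D)/(n(n-1)/2) = (8 - 2)/10 = 0.600000.
Step 4: Exact two-sided p-value (enumerate n! = 120 permutations of y under H0): p = 0.233333.
Step 5: alpha = 0.1. fail to reject H0.

tau_b = 0.6000 (C=8, D=2), p = 0.233333, fail to reject H0.


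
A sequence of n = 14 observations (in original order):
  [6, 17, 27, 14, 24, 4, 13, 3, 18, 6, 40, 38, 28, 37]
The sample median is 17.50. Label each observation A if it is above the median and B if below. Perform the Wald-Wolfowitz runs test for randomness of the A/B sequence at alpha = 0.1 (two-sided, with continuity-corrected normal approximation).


Step 1: Compute median = 17.50; label A = above, B = below.
Labels in order: BBABABBBABAAAA  (n_A = 7, n_B = 7)
Step 2: Count runs R = 8.
Step 3: Under H0 (random ordering), E[R] = 2*n_A*n_B/(n_A+n_B) + 1 = 2*7*7/14 + 1 = 8.0000.
        Var[R] = 2*n_A*n_B*(2*n_A*n_B - n_A - n_B) / ((n_A+n_B)^2 * (n_A+n_B-1)) = 8232/2548 = 3.2308.
        SD[R] = 1.7974.
Step 4: R = E[R], so z = 0 with no continuity correction.
Step 5: Two-sided p-value via normal approximation = 2*(1 - Phi(|z|)) = 1.000000.
Step 6: alpha = 0.1. fail to reject H0.

R = 8, z = 0.0000, p = 1.000000, fail to reject H0.


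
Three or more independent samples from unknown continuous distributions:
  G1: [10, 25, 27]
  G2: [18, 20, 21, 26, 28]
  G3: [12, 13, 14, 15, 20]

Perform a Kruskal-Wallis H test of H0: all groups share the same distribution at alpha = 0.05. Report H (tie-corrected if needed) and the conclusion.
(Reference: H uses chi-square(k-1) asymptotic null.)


Step 1: Combine all N = 13 observations and assign midranks.
sorted (value, group, rank): (10,G1,1), (12,G3,2), (13,G3,3), (14,G3,4), (15,G3,5), (18,G2,6), (20,G2,7.5), (20,G3,7.5), (21,G2,9), (25,G1,10), (26,G2,11), (27,G1,12), (28,G2,13)
Step 2: Sum ranks within each group.
R_1 = 23 (n_1 = 3)
R_2 = 46.5 (n_2 = 5)
R_3 = 21.5 (n_3 = 5)
Step 3: H = 12/(N(N+1)) * sum(R_i^2/n_i) - 3(N+1)
     = 12/(13*14) * (23^2/3 + 46.5^2/5 + 21.5^2/5) - 3*14
     = 0.065934 * 701.233 - 42
     = 4.235165.
Step 4: Ties present; correction factor C = 1 - 6/(13^3 - 13) = 0.997253. Corrected H = 4.235165 / 0.997253 = 4.246832.
Step 5: Under H0, H ~ chi^2(2); p-value = 0.119622.
Step 6: alpha = 0.05. fail to reject H0.

H = 4.2468, df = 2, p = 0.119622, fail to reject H0.


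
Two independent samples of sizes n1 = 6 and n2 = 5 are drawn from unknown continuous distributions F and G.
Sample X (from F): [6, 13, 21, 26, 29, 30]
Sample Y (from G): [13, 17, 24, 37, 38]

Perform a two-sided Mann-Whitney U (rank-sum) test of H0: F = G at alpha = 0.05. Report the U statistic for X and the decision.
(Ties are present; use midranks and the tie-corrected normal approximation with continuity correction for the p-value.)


Step 1: Combine and sort all 11 observations; assign midranks.
sorted (value, group): (6,X), (13,X), (13,Y), (17,Y), (21,X), (24,Y), (26,X), (29,X), (30,X), (37,Y), (38,Y)
ranks: 6->1, 13->2.5, 13->2.5, 17->4, 21->5, 24->6, 26->7, 29->8, 30->9, 37->10, 38->11
Step 2: Rank sum for X: R1 = 1 + 2.5 + 5 + 7 + 8 + 9 = 32.5.
Step 3: U_X = R1 - n1(n1+1)/2 = 32.5 - 6*7/2 = 32.5 - 21 = 11.5.
       U_Y = n1*n2 - U_X = 30 - 11.5 = 18.5.
Step 4: Ties are present, so use the tie-corrected normal approximation (with continuity correction) for the p-value.
Step 5: p-value = 0.583025; compare to alpha = 0.05. fail to reject H0.

U_X = 11.5, p = 0.583025, fail to reject H0 at alpha = 0.05.


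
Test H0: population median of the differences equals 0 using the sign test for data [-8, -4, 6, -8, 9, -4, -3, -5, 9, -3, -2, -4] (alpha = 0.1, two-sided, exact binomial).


Step 1: Discard zero differences. Original n = 12; n_eff = number of nonzero differences = 12.
Nonzero differences (with sign): -8, -4, +6, -8, +9, -4, -3, -5, +9, -3, -2, -4
Step 2: Count signs: positive = 3, negative = 9.
Step 3: Under H0: P(positive) = 0.5, so the number of positives S ~ Bin(12, 0.5).
Step 4: Two-sided exact p-value = sum of Bin(12,0.5) probabilities at or below the observed probability = 0.145996.
Step 5: alpha = 0.1. fail to reject H0.

n_eff = 12, pos = 3, neg = 9, p = 0.145996, fail to reject H0.


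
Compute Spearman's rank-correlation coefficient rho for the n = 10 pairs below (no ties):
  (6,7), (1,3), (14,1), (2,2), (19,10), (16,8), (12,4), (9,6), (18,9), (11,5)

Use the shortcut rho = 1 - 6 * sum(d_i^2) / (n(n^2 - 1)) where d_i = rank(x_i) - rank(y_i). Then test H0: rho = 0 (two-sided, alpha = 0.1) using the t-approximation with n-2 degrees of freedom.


Step 1: Rank x and y separately (midranks; no ties here).
rank(x): 6->3, 1->1, 14->7, 2->2, 19->10, 16->8, 12->6, 9->4, 18->9, 11->5
rank(y): 7->7, 3->3, 1->1, 2->2, 10->10, 8->8, 4->4, 6->6, 9->9, 5->5
Step 2: d_i = R_x(i) - R_y(i); compute d_i^2.
  (3-7)^2=16, (1-3)^2=4, (7-1)^2=36, (2-2)^2=0, (10-10)^2=0, (8-8)^2=0, (6-4)^2=4, (4-6)^2=4, (9-9)^2=0, (5-5)^2=0
sum(d^2) = 64.
Step 3: rho = 1 - 6*64 / (10*(10^2 - 1)) = 1 - 384/990 = 0.612121.
Step 4: Under H0, t = rho * sqrt((n-2)/(1-rho^2)) = 2.1895 ~ t(8).
Step 5: Two-sided p-value from the t-distribution with 8 df = 0.059972.
Step 6: alpha = 0.1. reject H0.

rho = 0.6121, p = 0.059972, reject H0 at alpha = 0.1.


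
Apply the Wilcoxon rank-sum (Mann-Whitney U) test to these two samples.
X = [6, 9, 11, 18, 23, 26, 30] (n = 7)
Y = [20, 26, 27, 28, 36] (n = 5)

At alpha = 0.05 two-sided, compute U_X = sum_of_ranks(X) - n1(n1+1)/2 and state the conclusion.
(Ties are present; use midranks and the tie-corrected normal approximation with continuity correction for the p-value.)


Step 1: Combine and sort all 12 observations; assign midranks.
sorted (value, group): (6,X), (9,X), (11,X), (18,X), (20,Y), (23,X), (26,X), (26,Y), (27,Y), (28,Y), (30,X), (36,Y)
ranks: 6->1, 9->2, 11->3, 18->4, 20->5, 23->6, 26->7.5, 26->7.5, 27->9, 28->10, 30->11, 36->12
Step 2: Rank sum for X: R1 = 1 + 2 + 3 + 4 + 6 + 7.5 + 11 = 34.5.
Step 3: U_X = R1 - n1(n1+1)/2 = 34.5 - 7*8/2 = 34.5 - 28 = 6.5.
       U_Y = n1*n2 - U_X = 35 - 6.5 = 28.5.
Step 4: Ties are present, so use the tie-corrected normal approximation (with continuity correction) for the p-value.
Step 5: p-value = 0.087602; compare to alpha = 0.05. fail to reject H0.

U_X = 6.5, p = 0.087602, fail to reject H0 at alpha = 0.05.


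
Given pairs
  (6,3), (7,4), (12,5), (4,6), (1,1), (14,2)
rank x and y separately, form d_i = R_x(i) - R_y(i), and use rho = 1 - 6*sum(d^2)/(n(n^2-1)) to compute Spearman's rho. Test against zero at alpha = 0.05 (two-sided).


Step 1: Rank x and y separately (midranks; no ties here).
rank(x): 6->3, 7->4, 12->5, 4->2, 1->1, 14->6
rank(y): 3->3, 4->4, 5->5, 6->6, 1->1, 2->2
Step 2: d_i = R_x(i) - R_y(i); compute d_i^2.
  (3-3)^2=0, (4-4)^2=0, (5-5)^2=0, (2-6)^2=16, (1-1)^2=0, (6-2)^2=16
sum(d^2) = 32.
Step 3: rho = 1 - 6*32 / (6*(6^2 - 1)) = 1 - 192/210 = 0.085714.
Step 4: Under H0, t = rho * sqrt((n-2)/(1-rho^2)) = 0.1721 ~ t(4).
Step 5: Two-sided p-value from the t-distribution with 4 df = 0.871743.
Step 6: alpha = 0.05. fail to reject H0.

rho = 0.0857, p = 0.871743, fail to reject H0 at alpha = 0.05.


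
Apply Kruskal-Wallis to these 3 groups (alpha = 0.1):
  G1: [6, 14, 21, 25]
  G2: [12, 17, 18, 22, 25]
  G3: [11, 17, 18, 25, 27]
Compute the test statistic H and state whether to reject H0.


Step 1: Combine all N = 14 observations and assign midranks.
sorted (value, group, rank): (6,G1,1), (11,G3,2), (12,G2,3), (14,G1,4), (17,G2,5.5), (17,G3,5.5), (18,G2,7.5), (18,G3,7.5), (21,G1,9), (22,G2,10), (25,G1,12), (25,G2,12), (25,G3,12), (27,G3,14)
Step 2: Sum ranks within each group.
R_1 = 26 (n_1 = 4)
R_2 = 38 (n_2 = 5)
R_3 = 41 (n_3 = 5)
Step 3: H = 12/(N(N+1)) * sum(R_i^2/n_i) - 3(N+1)
     = 12/(14*15) * (26^2/4 + 38^2/5 + 41^2/5) - 3*15
     = 0.057143 * 794 - 45
     = 0.371429.
Step 4: Ties present; correction factor C = 1 - 36/(14^3 - 14) = 0.986813. Corrected H = 0.371429 / 0.986813 = 0.376392.
Step 5: Under H0, H ~ chi^2(2); p-value = 0.828452.
Step 6: alpha = 0.1. fail to reject H0.

H = 0.3764, df = 2, p = 0.828452, fail to reject H0.


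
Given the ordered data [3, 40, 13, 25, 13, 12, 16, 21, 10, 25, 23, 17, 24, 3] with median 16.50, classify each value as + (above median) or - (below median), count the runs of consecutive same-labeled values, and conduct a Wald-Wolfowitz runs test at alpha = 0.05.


Step 1: Compute median = 16.50; label A = above, B = below.
Labels in order: BABABBBABAAAAB  (n_A = 7, n_B = 7)
Step 2: Count runs R = 9.
Step 3: Under H0 (random ordering), E[R] = 2*n_A*n_B/(n_A+n_B) + 1 = 2*7*7/14 + 1 = 8.0000.
        Var[R] = 2*n_A*n_B*(2*n_A*n_B - n_A - n_B) / ((n_A+n_B)^2 * (n_A+n_B-1)) = 8232/2548 = 3.2308.
        SD[R] = 1.7974.
Step 4: Continuity-corrected z = (R - 0.5 - E[R]) / SD[R] = (9 - 0.5 - 8.0000) / 1.7974 = 0.2782.
Step 5: Two-sided p-value via normal approximation = 2*(1 - Phi(|z|)) = 0.780879.
Step 6: alpha = 0.05. fail to reject H0.

R = 9, z = 0.2782, p = 0.780879, fail to reject H0.


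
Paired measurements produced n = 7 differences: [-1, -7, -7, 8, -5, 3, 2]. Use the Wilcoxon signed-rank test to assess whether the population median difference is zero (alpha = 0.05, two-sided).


Step 1: Drop any zero differences (none here) and take |d_i|.
|d| = [1, 7, 7, 8, 5, 3, 2]
Step 2: Midrank |d_i| (ties get averaged ranks).
ranks: |1|->1, |7|->5.5, |7|->5.5, |8|->7, |5|->4, |3|->3, |2|->2
Step 3: Attach original signs; sum ranks with positive sign and with negative sign.
W+ = 7 + 3 + 2 = 12
W- = 1 + 5.5 + 5.5 + 4 = 16
(Check: W+ + W- = 28 should equal n(n+1)/2 = 28.)
Step 4: Test statistic W = min(W+, W-) = 12.
Step 5: Ties in |d|, so use the tie-corrected normal approximation.
        E[W] = n(n+1)/4 = 7*8/4 = 14.
        Tie groups: |d|=7 (t=2); sum(t^3 - t) = 6.
        Var[W] = n(n+1)(2n+1)/24 - sum(t^3-t)/48 = 840/24 - 6/48 = 34.875.
        z = (W - E[W]) / sqrt(Var[W]) = (12 - 14) / 5.9055 = -0.3387.
        Two-sided p = 2*Phi(z) = 0.734861.
Step 6: alpha = 0.05. fail to reject H0.

W+ = 12, W- = 16, W = min = 12, p = 0.734861, fail to reject H0.


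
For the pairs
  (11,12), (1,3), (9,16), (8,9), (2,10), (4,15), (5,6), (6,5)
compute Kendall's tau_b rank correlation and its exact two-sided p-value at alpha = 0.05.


Step 1: Enumerate the 28 unordered pairs (i,j) with i<j and classify each by sign(x_j-x_i) * sign(y_j-y_i).
  (1,2):dx=-10,dy=-9->C; (1,3):dx=-2,dy=+4->D; (1,4):dx=-3,dy=-3->C; (1,5):dx=-9,dy=-2->C
  (1,6):dx=-7,dy=+3->D; (1,7):dx=-6,dy=-6->C; (1,8):dx=-5,dy=-7->C; (2,3):dx=+8,dy=+13->C
  (2,4):dx=+7,dy=+6->C; (2,5):dx=+1,dy=+7->C; (2,6):dx=+3,dy=+12->C; (2,7):dx=+4,dy=+3->C
  (2,8):dx=+5,dy=+2->C; (3,4):dx=-1,dy=-7->C; (3,5):dx=-7,dy=-6->C; (3,6):dx=-5,dy=-1->C
  (3,7):dx=-4,dy=-10->C; (3,8):dx=-3,dy=-11->C; (4,5):dx=-6,dy=+1->D; (4,6):dx=-4,dy=+6->D
  (4,7):dx=-3,dy=-3->C; (4,8):dx=-2,dy=-4->C; (5,6):dx=+2,dy=+5->C; (5,7):dx=+3,dy=-4->D
  (5,8):dx=+4,dy=-5->D; (6,7):dx=+1,dy=-9->D; (6,8):dx=+2,dy=-10->D; (7,8):dx=+1,dy=-1->D
Step 2: C = 19, D = 9, total pairs = 28.
Step 3: tau = (C - D)/(n(n-1)/2) = (19 - 9)/28 = 0.357143.
Step 4: Exact two-sided p-value (enumerate n! = 40320 permutations of y under H0): p = 0.275099.
Step 5: alpha = 0.05. fail to reject H0.

tau_b = 0.3571 (C=19, D=9), p = 0.275099, fail to reject H0.


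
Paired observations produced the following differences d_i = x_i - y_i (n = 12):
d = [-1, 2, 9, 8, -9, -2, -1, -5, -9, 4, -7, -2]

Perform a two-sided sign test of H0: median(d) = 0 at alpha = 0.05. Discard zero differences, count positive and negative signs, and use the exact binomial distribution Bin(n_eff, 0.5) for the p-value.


Step 1: Discard zero differences. Original n = 12; n_eff = number of nonzero differences = 12.
Nonzero differences (with sign): -1, +2, +9, +8, -9, -2, -1, -5, -9, +4, -7, -2
Step 2: Count signs: positive = 4, negative = 8.
Step 3: Under H0: P(positive) = 0.5, so the number of positives S ~ Bin(12, 0.5).
Step 4: Two-sided exact p-value = sum of Bin(12,0.5) probabilities at or below the observed probability = 0.387695.
Step 5: alpha = 0.05. fail to reject H0.

n_eff = 12, pos = 4, neg = 8, p = 0.387695, fail to reject H0.


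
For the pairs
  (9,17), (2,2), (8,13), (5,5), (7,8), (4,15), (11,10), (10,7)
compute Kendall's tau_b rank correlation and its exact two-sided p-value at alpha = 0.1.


Step 1: Enumerate the 28 unordered pairs (i,j) with i<j and classify each by sign(x_j-x_i) * sign(y_j-y_i).
  (1,2):dx=-7,dy=-15->C; (1,3):dx=-1,dy=-4->C; (1,4):dx=-4,dy=-12->C; (1,5):dx=-2,dy=-9->C
  (1,6):dx=-5,dy=-2->C; (1,7):dx=+2,dy=-7->D; (1,8):dx=+1,dy=-10->D; (2,3):dx=+6,dy=+11->C
  (2,4):dx=+3,dy=+3->C; (2,5):dx=+5,dy=+6->C; (2,6):dx=+2,dy=+13->C; (2,7):dx=+9,dy=+8->C
  (2,8):dx=+8,dy=+5->C; (3,4):dx=-3,dy=-8->C; (3,5):dx=-1,dy=-5->C; (3,6):dx=-4,dy=+2->D
  (3,7):dx=+3,dy=-3->D; (3,8):dx=+2,dy=-6->D; (4,5):dx=+2,dy=+3->C; (4,6):dx=-1,dy=+10->D
  (4,7):dx=+6,dy=+5->C; (4,8):dx=+5,dy=+2->C; (5,6):dx=-3,dy=+7->D; (5,7):dx=+4,dy=+2->C
  (5,8):dx=+3,dy=-1->D; (6,7):dx=+7,dy=-5->D; (6,8):dx=+6,dy=-8->D; (7,8):dx=-1,dy=-3->C
Step 2: C = 18, D = 10, total pairs = 28.
Step 3: tau = (C - D)/(n(n-1)/2) = (18 - 10)/28 = 0.285714.
Step 4: Exact two-sided p-value (enumerate n! = 40320 permutations of y under H0): p = 0.398760.
Step 5: alpha = 0.1. fail to reject H0.

tau_b = 0.2857 (C=18, D=10), p = 0.398760, fail to reject H0.


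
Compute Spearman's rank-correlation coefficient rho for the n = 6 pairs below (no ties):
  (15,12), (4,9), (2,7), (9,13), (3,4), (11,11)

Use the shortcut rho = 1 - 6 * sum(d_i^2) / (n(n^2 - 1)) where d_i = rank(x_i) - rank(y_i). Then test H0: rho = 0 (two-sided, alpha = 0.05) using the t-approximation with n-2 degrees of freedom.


Step 1: Rank x and y separately (midranks; no ties here).
rank(x): 15->6, 4->3, 2->1, 9->4, 3->2, 11->5
rank(y): 12->5, 9->3, 7->2, 13->6, 4->1, 11->4
Step 2: d_i = R_x(i) - R_y(i); compute d_i^2.
  (6-5)^2=1, (3-3)^2=0, (1-2)^2=1, (4-6)^2=4, (2-1)^2=1, (5-4)^2=1
sum(d^2) = 8.
Step 3: rho = 1 - 6*8 / (6*(6^2 - 1)) = 1 - 48/210 = 0.771429.
Step 4: Under H0, t = rho * sqrt((n-2)/(1-rho^2)) = 2.4247 ~ t(4).
Step 5: Two-sided p-value from the t-distribution with 4 df = 0.072397.
Step 6: alpha = 0.05. fail to reject H0.

rho = 0.7714, p = 0.072397, fail to reject H0 at alpha = 0.05.


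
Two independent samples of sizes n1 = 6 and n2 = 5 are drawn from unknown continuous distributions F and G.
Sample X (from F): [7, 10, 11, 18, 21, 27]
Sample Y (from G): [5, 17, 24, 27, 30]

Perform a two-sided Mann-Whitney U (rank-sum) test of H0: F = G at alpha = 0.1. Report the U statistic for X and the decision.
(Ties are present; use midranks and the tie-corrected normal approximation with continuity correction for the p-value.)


Step 1: Combine and sort all 11 observations; assign midranks.
sorted (value, group): (5,Y), (7,X), (10,X), (11,X), (17,Y), (18,X), (21,X), (24,Y), (27,X), (27,Y), (30,Y)
ranks: 5->1, 7->2, 10->3, 11->4, 17->5, 18->6, 21->7, 24->8, 27->9.5, 27->9.5, 30->11
Step 2: Rank sum for X: R1 = 2 + 3 + 4 + 6 + 7 + 9.5 = 31.5.
Step 3: U_X = R1 - n1(n1+1)/2 = 31.5 - 6*7/2 = 31.5 - 21 = 10.5.
       U_Y = n1*n2 - U_X = 30 - 10.5 = 19.5.
Step 4: Ties are present, so use the tie-corrected normal approximation (with continuity correction) for the p-value.
Step 5: p-value = 0.464192; compare to alpha = 0.1. fail to reject H0.

U_X = 10.5, p = 0.464192, fail to reject H0 at alpha = 0.1.


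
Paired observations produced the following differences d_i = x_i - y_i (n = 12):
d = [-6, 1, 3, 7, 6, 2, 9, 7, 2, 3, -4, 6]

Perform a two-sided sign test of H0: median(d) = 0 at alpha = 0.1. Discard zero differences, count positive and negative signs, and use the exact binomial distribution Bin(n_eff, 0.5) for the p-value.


Step 1: Discard zero differences. Original n = 12; n_eff = number of nonzero differences = 12.
Nonzero differences (with sign): -6, +1, +3, +7, +6, +2, +9, +7, +2, +3, -4, +6
Step 2: Count signs: positive = 10, negative = 2.
Step 3: Under H0: P(positive) = 0.5, so the number of positives S ~ Bin(12, 0.5).
Step 4: Two-sided exact p-value = sum of Bin(12,0.5) probabilities at or below the observed probability = 0.038574.
Step 5: alpha = 0.1. reject H0.

n_eff = 12, pos = 10, neg = 2, p = 0.038574, reject H0.
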